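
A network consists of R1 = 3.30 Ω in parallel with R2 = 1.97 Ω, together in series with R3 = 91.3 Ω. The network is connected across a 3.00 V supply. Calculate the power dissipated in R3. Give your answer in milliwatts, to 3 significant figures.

First find R_p for the parallel pair, then treat R_p + R3 as a series loop.
R_p = (3.30×1.97)/(3.30+1.97) = 1.234 Ω
R_total = R_p + 91.3 = 1.234 + 91.3 = 92.53 Ω
I = V / R_total = 3.00 / 92.53 = 0.03242 A
R3 carries the full series current, so P = I²R.
P_R3 = (0.03242)² × 91.3 = 0.09597 W

96.0 mW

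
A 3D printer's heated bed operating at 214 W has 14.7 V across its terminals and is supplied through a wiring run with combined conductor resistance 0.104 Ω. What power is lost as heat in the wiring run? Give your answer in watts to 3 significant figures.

The wiring run and load are in series, so the same current flows in both; the loss is I²R_line.
I = P / V = 214 / 14.7 = 14.56 A through the wiring run.
P_line = I² R_line = (14.56)² × 0.104 = 22.04 W

22.0 W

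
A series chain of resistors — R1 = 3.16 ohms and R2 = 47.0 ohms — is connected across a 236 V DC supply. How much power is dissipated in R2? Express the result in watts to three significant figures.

1040 W

Since the resistors are in series they all carry the loop current I = V/R_total; the power in any one is I²R.
R_total = 3.16 + 47.0 = 50.16 Ω
I = V / R_total = 236 / 50.16 = 4.705 A
P_R2 = I² × R2 = (4.705)² × 47.0 = 1040 W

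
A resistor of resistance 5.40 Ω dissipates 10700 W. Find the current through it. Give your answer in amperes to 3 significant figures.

44.5 A

The two known quantities fix the third via I = √(P / R).
I = √(10700 / 5.40) = 44.51 A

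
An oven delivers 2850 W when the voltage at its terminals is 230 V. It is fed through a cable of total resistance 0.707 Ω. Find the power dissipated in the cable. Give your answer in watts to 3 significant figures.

The cable and load are in series, so the same current flows in both; the loss is I²R_line.
I = P / V = 2850 / 230 = 12.39 A through the cable.
P_line = I² R_line = (12.39)² × 0.707 = 108.6 W

109 W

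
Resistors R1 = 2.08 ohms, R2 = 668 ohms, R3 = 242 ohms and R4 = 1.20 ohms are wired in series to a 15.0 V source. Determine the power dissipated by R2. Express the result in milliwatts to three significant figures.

Every series element carries the same I. Get I from the total resistance, then P = I² × R2.
R_total = 2.08 + 668 + 242 + 1.20 = 913.3 Ω
I = V / R_total = 15.0 / 913.3 = 0.01642 A
P_R2 = I² × R2 = (0.01642)² × 668 = 0.1802 W

180 mW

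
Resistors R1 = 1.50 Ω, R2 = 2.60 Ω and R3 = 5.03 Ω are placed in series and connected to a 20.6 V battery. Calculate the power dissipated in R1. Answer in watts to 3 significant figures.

The current is common to all series resistors; compute it, then apply P = I²R for the target.
R_total = 1.50 + 2.60 + 5.03 = 9.130 Ω
I = V / R_total = 20.6 / 9.130 = 2.256 A
P_R1 = I² × R1 = (2.256)² × 1.50 = 7.636 W

7.64 W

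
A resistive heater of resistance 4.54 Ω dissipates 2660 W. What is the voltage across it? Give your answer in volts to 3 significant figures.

110 V

The two known quantities fix the third via V = √(P R).
V = √(2660 × 4.54) = 109.9 V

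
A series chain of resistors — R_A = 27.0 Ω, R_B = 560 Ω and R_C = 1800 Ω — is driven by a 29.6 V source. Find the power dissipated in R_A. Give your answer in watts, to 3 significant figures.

0.00415 W

Since the resistors are in series they all carry the loop current I = V/R_total; the power in any one is I²R.
R_total = 27.0 + 560 + 1800 = 2387 Ω
I = V / R_total = 29.6 / 2387 = 0.01240 A
P_R_A = I² × R_A = (0.01240)² × 27.0 = 0.004152 W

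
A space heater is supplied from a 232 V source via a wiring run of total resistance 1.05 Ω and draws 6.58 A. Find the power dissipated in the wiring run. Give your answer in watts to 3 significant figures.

The wiring run and load are in series, so the same current flows in both; the loss is I²R_line.
The wiring run carries the full 6.58 A.
P_line = I² R_line = (6.580)² × 1.05 = 45.46 W

45.5 W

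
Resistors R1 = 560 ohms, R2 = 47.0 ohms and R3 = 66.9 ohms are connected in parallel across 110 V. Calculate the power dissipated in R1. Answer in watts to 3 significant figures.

Parallel branches share the same voltage; P = V²/R gives the branch power in one step.
P_R1 = V² / R1 = (110)² / 560 Ω = 21.61 W

21.6 W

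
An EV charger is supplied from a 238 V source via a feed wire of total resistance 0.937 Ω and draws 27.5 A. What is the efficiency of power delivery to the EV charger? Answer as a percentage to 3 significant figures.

The feed wire carries the full 27.5 A.
P_line = I² R_line = (27.50)² × 0.937 = 708.6 W
P_source = V I = 238 × 27.50 = 6545 W; P_load = 5836 W
η = P_load / P_source = 5836 / 6545 = 0.8917

89.2 %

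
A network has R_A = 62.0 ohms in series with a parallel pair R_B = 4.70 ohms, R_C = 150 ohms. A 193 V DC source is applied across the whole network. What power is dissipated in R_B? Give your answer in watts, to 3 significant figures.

Replace R_B and R_C with their parallel equivalent so the circuit becomes R_A in series with R_p.
R_p = (4.70×150)/(4.70+150) = 4.557 Ω
R_total = 62.0 + 4.557 = 66.56 Ω
I = V / R_total = 193 / 66.56 = 2.900 A
Voltage across the parallel pair: V_p = I × R_p = 2.900 × 4.557 = 13.21 V
R_B is across V_p, so use P = V²/R for that branch.
P_R_B = (13.21)² / 4.70 = 37.16 W

37.2 W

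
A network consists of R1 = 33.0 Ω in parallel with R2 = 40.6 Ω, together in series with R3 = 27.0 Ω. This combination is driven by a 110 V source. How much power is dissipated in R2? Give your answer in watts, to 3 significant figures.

Collapse the R1‖R2 pair into one equivalent R_p; then R_p and R3 form a series string.
R_p = (33.0×40.6)/(33.0+40.6) = 18.20 Ω
R_total = R_p + 27.0 = 18.20 + 27.0 = 45.20 Ω
I = V / R_total = 110 / 45.20 = 2.433 A
Voltage across the parallel pair: V_p = I × R_p = 2.433 × 18.20 = 44.30 V
R2 sits across V_p; its power is V_p²/R.
P_R2 = (44.30)² / 40.6 = 48.33 W

48.3 W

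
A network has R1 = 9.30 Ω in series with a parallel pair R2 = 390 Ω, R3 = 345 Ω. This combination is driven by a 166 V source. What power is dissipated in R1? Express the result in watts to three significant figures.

Collapse R2‖R3 to a single equivalent, reducing the network to two series elements.
R_p = (390×345)/(390+345) = 183.1 Ω
R_total = 9.30 + 183.1 = 192.4 Ω
I = V / R_total = 166 / 192.4 = 0.8630 A
All the current flows through R1; use P = I²R.
P_R1 = (0.8630)² × 9.30 = 6.926 W

6.93 W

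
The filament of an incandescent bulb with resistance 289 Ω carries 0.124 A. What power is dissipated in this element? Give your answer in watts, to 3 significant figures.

4.44 W

Knowing I and R, the power is just I²R — no need to find V first.
P = (0.1240 A)² × 289 Ω = 4.444 W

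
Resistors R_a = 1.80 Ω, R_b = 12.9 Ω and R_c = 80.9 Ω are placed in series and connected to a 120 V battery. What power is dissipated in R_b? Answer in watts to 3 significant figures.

Since the resistors are in series they all carry the loop current I = V/R_total; the power in any one is I²R.
R_total = 1.80 + 12.9 + 80.9 = 95.60 Ω
I = V / R_total = 120 / 95.60 = 1.255 A
P_R_b = I² × R_b = (1.255)² × 12.9 = 20.33 W

20.3 W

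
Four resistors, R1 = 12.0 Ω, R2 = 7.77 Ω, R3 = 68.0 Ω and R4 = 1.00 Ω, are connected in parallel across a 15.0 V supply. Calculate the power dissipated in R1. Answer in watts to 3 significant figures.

18.8 W

Parallel branches share the same voltage; P = V²/R gives the branch power in one step.
P_R1 = V² / R1 = (15.0)² / 12.0 Ω = 18.75 W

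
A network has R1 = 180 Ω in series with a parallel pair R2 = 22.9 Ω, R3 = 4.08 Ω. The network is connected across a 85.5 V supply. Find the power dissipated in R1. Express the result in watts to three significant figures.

39.1 W

Reduce the parallel pair to R_p first; the network is then a simple series string.
R_p = (22.9×4.08)/(22.9+4.08) = 3.463 Ω
R_total = 180 + 3.463 = 183.5 Ω
I = V / R_total = 85.5 / 183.5 = 0.4660 A
R1 carries the full series current, so P = I²R.
P_R1 = (0.4660)² × 180 = 39.09 W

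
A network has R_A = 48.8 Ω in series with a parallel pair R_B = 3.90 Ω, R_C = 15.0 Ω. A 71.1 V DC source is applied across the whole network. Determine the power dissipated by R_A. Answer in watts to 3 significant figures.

91.6 W

Reduce the parallel pair to R_p first; the network is then a simple series string.
R_p = (3.90×15.0)/(3.90+15.0) = 3.095 Ω
R_total = 48.8 + 3.095 = 51.90 Ω
I = V / R_total = 71.1 / 51.90 = 1.370 A
All the current flows through R_A; use P = I²R.
P_R_A = (1.370)² × 48.8 = 91.60 W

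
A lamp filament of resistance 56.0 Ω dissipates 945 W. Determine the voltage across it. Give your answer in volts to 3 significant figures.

230 V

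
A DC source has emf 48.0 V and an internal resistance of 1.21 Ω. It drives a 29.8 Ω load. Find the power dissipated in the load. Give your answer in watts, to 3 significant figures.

71.4 W

The internal resistance and the load are in series, so the same I flows through both; get I from ε/(r+R), then I²R for the load.
I = ε / (r + R) = 48.0 / (1.21 + 29.8) = 1.548 A
P_load = I² R = (1.548)² × 29.8 = 71.40 W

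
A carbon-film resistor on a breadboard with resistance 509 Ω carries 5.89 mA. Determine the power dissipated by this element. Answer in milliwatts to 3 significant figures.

17.7 mW

The current through and the resistance of the element are both given; use P = I²R.
P = (0.005890 A)² × 509 Ω = 0.01766 W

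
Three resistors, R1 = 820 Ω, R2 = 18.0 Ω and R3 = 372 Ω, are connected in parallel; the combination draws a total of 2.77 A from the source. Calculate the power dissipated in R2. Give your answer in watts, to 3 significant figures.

121 W

Parallel branches share V, not I — compute V via R_eq, then use V²/R for the target branch.
1/R_eq = 1/820 + 1/18.0 + 1/372 ⇒ R_eq = 16.82 Ω
V = I_total × R_eq = 2.770 × 16.82 = 46.58 V
P_R2 = V² / R2 = (46.58)² / 18.0 = 120.6 W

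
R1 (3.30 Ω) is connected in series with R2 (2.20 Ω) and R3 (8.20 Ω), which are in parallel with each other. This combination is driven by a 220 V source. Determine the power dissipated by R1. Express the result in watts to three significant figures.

6300 W

First combine the parallel branches into one equivalent R_p, then R1 + R_p is a series pair.
R_p = (2.20×8.20)/(2.20+8.20) = 1.735 Ω
R_total = 3.30 + 1.735 = 5.035 Ω
I = V / R_total = 220 / 5.035 = 43.70 A
R1 carries the full series current, so P = I²R.
P_R1 = (43.70)² × 3.30 = 6301 W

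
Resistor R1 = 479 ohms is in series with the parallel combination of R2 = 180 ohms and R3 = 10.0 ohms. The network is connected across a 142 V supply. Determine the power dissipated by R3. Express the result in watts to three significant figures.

0.758 W

First combine the parallel branches into one equivalent R_p, then R1 + R_p is a series pair.
R_p = (180×10.0)/(180+10.0) = 9.474 Ω
R_total = 479 + 9.474 = 488.5 Ω
I = V / R_total = 142 / 488.5 = 0.2907 A
Voltage across the parallel pair: V_p = I × R_p = 0.2907 × 9.474 = 2.754 V
With V_p across R3, its power is V_p²/R3.
P_R3 = (2.754)² / 10.0 = 0.7585 W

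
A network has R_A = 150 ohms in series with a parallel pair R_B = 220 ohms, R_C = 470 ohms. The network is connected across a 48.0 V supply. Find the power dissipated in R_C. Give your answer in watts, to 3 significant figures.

1.22 W

First combine the parallel branches into one equivalent R_p, then R_A + R_p is a series pair.
R_p = (220×470)/(220+470) = 149.9 Ω
R_total = 150 + 149.9 = 299.9 Ω
I = V / R_total = 48.0 / 299.9 = 0.1601 A
Voltage across the parallel pair: V_p = I × R_p = 0.1601 × 149.9 = 23.99 V
R_C sees V_p directly, so P = V_p² / R_C.
P_R_C = (23.99)² / 470 = 1.224 W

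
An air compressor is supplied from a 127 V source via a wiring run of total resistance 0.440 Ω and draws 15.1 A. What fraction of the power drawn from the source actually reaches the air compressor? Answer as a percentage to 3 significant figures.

94.8 %

The wiring run carries the full 15.1 A.
P_line = I² R_line = (15.10)² × 0.440 = 100.3 W
P_source = V I = 127 × 15.10 = 1918 W; P_load = 1817 W
η = P_load / P_source = 1817 / 1918 = 0.9477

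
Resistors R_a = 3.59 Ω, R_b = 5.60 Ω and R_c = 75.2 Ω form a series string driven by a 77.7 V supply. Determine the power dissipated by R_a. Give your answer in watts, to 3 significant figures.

Since the resistors are in series they all carry the loop current I = V/R_total; the power in any one is I²R.
R_total = 3.59 + 5.60 + 75.2 = 84.39 Ω
I = V / R_total = 77.7 / 84.39 = 0.9207 A
P_R_a = I² × R_a = (0.9207)² × 3.59 = 3.043 W

3.04 W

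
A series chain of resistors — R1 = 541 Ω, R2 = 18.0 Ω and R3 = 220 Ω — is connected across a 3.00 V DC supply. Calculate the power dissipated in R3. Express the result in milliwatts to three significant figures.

3.26 mW

Every series element carries the same I. Get I from the total resistance, then P = I² × R3.
R_total = 541 + 18.0 + 220 = 779.0 Ω
I = V / R_total = 3.00 / 779.0 = 0.003851 A
P_R3 = I² × R3 = (0.003851)² × 220 = 0.003263 W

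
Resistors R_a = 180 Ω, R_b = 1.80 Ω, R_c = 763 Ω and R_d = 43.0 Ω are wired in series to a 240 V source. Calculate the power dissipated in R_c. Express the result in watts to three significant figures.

In a series string the same current flows through every resistor — find that current, then P = I²R for the one we want.
R_total = 180 + 1.80 + 763 + 43.0 = 987.8 Ω
I = V / R_total = 240 / 987.8 = 0.2430 A
P_R_c = I² × R_c = (0.2430)² × 763 = 45.04 W

45.0 W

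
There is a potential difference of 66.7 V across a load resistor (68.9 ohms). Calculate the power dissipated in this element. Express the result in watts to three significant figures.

64.6 W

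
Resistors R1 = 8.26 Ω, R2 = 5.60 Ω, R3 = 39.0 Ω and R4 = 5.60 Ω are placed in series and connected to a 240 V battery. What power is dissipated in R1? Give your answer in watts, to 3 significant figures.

139 W

Series elements share the same current, so find I first, then use P = I²R.
R_total = 8.26 + 5.60 + 39.0 + 5.60 = 58.46 Ω
I = V / R_total = 240 / 58.46 = 4.105 A
P_R1 = I² × R1 = (4.105)² × 8.26 = 139.2 W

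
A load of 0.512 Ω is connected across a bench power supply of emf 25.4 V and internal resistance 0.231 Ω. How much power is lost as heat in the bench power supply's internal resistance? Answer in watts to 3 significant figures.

270 W

r is in series with the load, so it carries the full circuit current — the loss in it is I²r.
I = ε / (r + R) = 25.4 / (0.231 + 0.512) = 34.19 A
P_int = I² r = (34.19)² × 0.231 = 270.0 W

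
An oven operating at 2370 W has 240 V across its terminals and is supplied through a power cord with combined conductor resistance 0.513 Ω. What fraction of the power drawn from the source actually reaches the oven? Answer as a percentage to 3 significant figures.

I = P / V = 2370 / 240 = 9.875 A through the power cord.
P_line = I² R_line = (9.875)² × 0.513 = 50.03 W
P_source = P_load + P_line = 2370 + 50.03 = 2420 W
η = P_load / P_source = 2370 / 2420 = 0.9793

97.9 %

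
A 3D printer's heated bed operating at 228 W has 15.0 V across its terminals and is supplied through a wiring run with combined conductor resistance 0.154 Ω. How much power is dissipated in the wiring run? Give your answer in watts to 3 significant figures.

The wiring run is a series resistance carrying the load current; its dissipation is I²R_line.
I = P / V = 228 / 15.0 = 15.20 A through the wiring run.
P_line = I² R_line = (15.20)² × 0.154 = 35.58 W

35.6 W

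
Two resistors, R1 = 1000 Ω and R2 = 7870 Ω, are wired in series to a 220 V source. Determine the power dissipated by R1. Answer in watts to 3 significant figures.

0.615 W

Series elements share the same current, so find I first, then use P = I²R.
R_total = 1000 + 7870 = 8870 Ω
I = V / R_total = 220 / 8870 = 0.02480 A
P_R1 = I² × R1 = (0.02480)² × 1000 = 0.6152 W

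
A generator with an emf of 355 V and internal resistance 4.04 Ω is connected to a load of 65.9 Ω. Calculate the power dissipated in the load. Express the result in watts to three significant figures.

1700 W

Load and internal resistance form a series loop — compute the loop current, then the load power via I²R.
I = ε / (r + R) = 355 / (4.04 + 65.9) = 5.076 A
P_load = I² R = (5.076)² × 65.9 = 1698 W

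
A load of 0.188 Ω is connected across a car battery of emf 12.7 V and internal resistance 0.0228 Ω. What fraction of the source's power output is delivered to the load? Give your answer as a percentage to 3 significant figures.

89.2 %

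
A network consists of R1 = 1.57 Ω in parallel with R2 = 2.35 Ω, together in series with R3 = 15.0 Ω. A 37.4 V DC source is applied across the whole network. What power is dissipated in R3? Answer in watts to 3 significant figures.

Collapse the R1‖R2 pair into one equivalent R_p; then R_p and R3 form a series string.
R_p = (1.57×2.35)/(1.57+2.35) = 0.9412 Ω
R_total = R_p + 15.0 = 0.9412 + 15.0 = 15.94 Ω
I = V / R_total = 37.4 / 15.94 = 2.346 A
R3 is the series element, so its power is I²R.
P_R3 = (2.346)² × 15.0 = 82.56 W

82.6 W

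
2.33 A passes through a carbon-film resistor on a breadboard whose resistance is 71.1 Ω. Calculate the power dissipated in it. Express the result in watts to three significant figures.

386 W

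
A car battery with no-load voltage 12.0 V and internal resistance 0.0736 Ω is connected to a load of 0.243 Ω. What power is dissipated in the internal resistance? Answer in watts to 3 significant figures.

The internal resistance carries the same current as the load; P_int = I²r.
I = ε / (r + R) = 12.0 / (0.0736 + 0.243) = 37.90 A
P_int = I² r = (37.90)² × 0.0736 = 105.7 W

106 W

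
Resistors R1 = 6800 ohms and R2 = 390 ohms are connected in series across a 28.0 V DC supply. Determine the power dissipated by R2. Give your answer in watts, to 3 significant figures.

0.00591 W

Every series element carries the same I. Get I from the total resistance, then P = I² × R2.
R_total = 6800 + 390 = 7190 Ω
I = V / R_total = 28.0 / 7190 = 0.003894 A
P_R2 = I² × R2 = (0.003894)² × 390 = 0.005915 W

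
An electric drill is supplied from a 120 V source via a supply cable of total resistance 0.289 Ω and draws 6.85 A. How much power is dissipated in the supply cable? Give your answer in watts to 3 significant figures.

13.6 W

The supply cable and load are in series, so the same current flows in both; the loss is I²R_line.
The supply cable carries the full 6.85 A.
P_line = I² R_line = (6.850)² × 0.289 = 13.56 W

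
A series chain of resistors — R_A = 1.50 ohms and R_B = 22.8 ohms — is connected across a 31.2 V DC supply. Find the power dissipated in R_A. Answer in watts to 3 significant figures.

The current is common to all series resistors; compute it, then apply P = I²R for the target.
R_total = 1.50 + 22.8 = 24.30 Ω
I = V / R_total = 31.2 / 24.30 = 1.284 A
P_R_A = I² × R_A = (1.284)² × 1.50 = 2.473 W

2.47 W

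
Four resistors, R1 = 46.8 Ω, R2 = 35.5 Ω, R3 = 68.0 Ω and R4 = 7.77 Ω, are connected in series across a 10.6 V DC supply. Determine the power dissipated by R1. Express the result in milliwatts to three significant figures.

The current is common to all series resistors; compute it, then apply P = I²R for the target.
R_total = 46.8 + 35.5 + 68.0 + 7.77 = 158.1 Ω
I = V / R_total = 10.6 / 158.1 = 0.06706 A
P_R1 = I² × R1 = (0.06706)² × 46.8 = 0.2105 W

210 mW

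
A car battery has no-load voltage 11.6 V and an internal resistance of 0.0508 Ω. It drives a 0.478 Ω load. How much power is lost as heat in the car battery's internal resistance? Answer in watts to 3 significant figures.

The source's internal resistance is just another series element carrying I; its dissipation is I²r.
I = ε / (r + R) = 11.6 / (0.0508 + 0.478) = 21.94 A
P_int = I² r = (21.94)² × 0.0508 = 24.45 W

24.4 W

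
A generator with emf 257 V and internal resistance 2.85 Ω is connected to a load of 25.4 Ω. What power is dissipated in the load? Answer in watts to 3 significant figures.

Load and internal resistance form a series loop — compute the loop current, then the load power via I²R.
I = ε / (r + R) = 257 / (2.85 + 25.4) = 9.097 A
P_load = I² R = (9.097)² × 25.4 = 2102 W

2100 W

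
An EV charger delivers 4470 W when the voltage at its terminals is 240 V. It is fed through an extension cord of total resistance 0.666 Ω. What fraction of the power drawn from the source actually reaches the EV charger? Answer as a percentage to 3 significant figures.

95.1 %

I = P / V = 4470 / 240 = 18.62 A through the extension cord.
P_line = I² R_line = (18.62)² × 0.666 = 231.0 W
P_source = P_load + P_line = 4470 + 231.0 = 4701 W
η = P_load / P_source = 4470 / 4701 = 0.9509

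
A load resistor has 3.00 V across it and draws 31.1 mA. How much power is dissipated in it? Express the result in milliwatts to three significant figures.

Both the voltage across and the current through the element are known, so P = V I applies directly.
P = 3.00 V × 0.03110 A = 0.09330 W

93.3 mW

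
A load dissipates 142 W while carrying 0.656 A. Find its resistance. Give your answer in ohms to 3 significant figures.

330 Ω

Inverting the appropriate power form: R = P / I².
R = 142 / (0.6560)² = 330.0 Ω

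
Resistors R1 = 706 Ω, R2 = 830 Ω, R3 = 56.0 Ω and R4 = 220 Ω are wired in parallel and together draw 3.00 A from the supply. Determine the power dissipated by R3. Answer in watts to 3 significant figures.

Only the total current is stated, so first find the parallel equivalent to get the voltage across the combination.
1/R_eq = 1/706 + 1/830 + 1/56.0 + 1/220 ⇒ R_eq = 39.96 Ω
V = I_total × R_eq = 3.000 × 39.96 = 119.9 V
P_R3 = V² / R3 = (119.9)² / 56.0 = 256.7 W

257 W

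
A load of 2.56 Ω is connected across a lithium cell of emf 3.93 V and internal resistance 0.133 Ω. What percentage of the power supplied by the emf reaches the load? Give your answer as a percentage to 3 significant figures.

95.1 %

η = P_load/(P_load+P_int) = I²R/(I²R+I²r) = R/(R+r) — the I² cancels for series elements.
η = R / (R + r) = 2.56 / (2.56 + 0.133) = 0.9506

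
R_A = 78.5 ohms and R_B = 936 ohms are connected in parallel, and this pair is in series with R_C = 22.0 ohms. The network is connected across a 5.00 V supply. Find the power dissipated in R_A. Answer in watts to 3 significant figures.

0.187 W

Collapse the R_A‖R_B pair into one equivalent R_p; then R_p and R_C form a series string.
R_p = (78.5×936)/(78.5+936) = 72.43 Ω
R_total = R_p + 22.0 = 72.43 + 22.0 = 94.43 Ω
I = V / R_total = 5.00 / 94.43 = 0.05295 A
Voltage across the parallel pair: V_p = I × R_p = 0.05295 × 72.43 = 3.835 V
R_A has V_p across it, so P = V_p²/R_A.
P_R_A = (3.835)² / 78.5 = 0.1874 W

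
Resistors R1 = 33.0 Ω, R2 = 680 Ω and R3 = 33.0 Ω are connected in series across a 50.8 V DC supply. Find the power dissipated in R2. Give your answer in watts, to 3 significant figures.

3.15 W

In a series string the same current flows through every resistor — find that current, then P = I²R for the one we want.
R_total = 33.0 + 680 + 33.0 = 746.0 Ω
I = V / R_total = 50.8 / 746.0 = 0.06810 A
P_R2 = I² × R2 = (0.06810)² × 680 = 3.153 W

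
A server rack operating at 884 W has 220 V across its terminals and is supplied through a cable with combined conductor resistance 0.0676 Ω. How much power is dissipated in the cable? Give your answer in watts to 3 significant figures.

The cable is a series resistance carrying the load current; its dissipation is I²R_line.
I = P / V = 884 / 220 = 4.018 A through the cable.
P_line = I² R_line = (4.018)² × 0.0676 = 1.091 W

1.09 W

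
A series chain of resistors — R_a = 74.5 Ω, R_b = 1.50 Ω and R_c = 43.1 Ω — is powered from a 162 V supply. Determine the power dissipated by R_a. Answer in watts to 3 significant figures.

138 W

Series elements share the same current, so find I first, then use P = I²R.
R_total = 74.5 + 1.50 + 43.1 = 119.1 Ω
I = V / R_total = 162 / 119.1 = 1.360 A
P_R_a = I² × R_a = (1.360)² × 74.5 = 137.8 W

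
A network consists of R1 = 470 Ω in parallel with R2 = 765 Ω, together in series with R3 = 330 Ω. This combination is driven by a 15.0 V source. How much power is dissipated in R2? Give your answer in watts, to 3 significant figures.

0.0646 W

Collapse the R1‖R2 pair into one equivalent R_p; then R_p and R3 form a series string.
R_p = (470×765)/(470+765) = 291.1 Ω
R_total = R_p + 330 = 291.1 + 330 = 621.1 Ω
I = V / R_total = 15.0 / 621.1 = 0.02415 A
Voltage across the parallel pair: V_p = I × R_p = 0.02415 × 291.1 = 7.031 V
R2 has V_p across it, so P = V_p²/R2.
P_R2 = (7.031)² / 765 = 0.06462 W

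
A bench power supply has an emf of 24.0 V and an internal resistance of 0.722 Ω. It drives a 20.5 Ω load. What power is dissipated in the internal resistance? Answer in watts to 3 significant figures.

0.923 W

r is in series with the load, so it carries the full circuit current — the loss in it is I²r.
I = ε / (r + R) = 24.0 / (0.722 + 20.5) = 1.131 A
P_int = I² r = (1.131)² × 0.722 = 0.9234 W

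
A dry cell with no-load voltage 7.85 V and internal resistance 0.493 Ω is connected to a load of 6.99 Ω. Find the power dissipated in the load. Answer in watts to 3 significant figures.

The internal resistance and the load are in series, so the same I flows through both; get I from ε/(r+R), then I²R for the load.
I = ε / (r + R) = 7.85 / (0.493 + 6.99) = 1.049 A
P_load = I² R = (1.049)² × 6.99 = 7.692 W

7.69 W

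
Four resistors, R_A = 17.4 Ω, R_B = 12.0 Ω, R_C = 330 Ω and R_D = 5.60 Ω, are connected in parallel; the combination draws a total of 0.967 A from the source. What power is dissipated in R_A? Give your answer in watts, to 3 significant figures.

The branches share the same voltage, but only the total current is given — find V from the equivalent resistance first.
1/R_eq = 1/17.4 + 1/12.0 + 1/330 + 1/5.60 ⇒ R_eq = 3.102 Ω
V = I_total × R_eq = 0.9670 × 3.102 = 2.999 V
P_R_A = V² / R_A = (2.999)² / 17.4 = 0.5170 W

0.517 W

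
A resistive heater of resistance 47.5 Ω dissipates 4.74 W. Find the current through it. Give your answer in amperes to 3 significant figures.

The two known quantities fix the third via I = √(P / R).
I = √(4.74 / 47.5) = 0.3159 A

0.316 A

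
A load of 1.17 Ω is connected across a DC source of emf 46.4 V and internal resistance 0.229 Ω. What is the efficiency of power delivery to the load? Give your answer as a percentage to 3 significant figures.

83.6 %

Efficiency is P_load / P_total. With a series r and R sharing the same I, P = I²R for each, so η = R/(R+r).
η = R / (R + r) = 1.17 / (1.17 + 0.229) = 0.8363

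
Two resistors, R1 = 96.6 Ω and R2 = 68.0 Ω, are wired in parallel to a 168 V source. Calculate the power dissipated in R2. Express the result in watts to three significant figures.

Each parallel branch sees the full supply voltage, so P = V²/R applies directly to the target branch.
P_R2 = V² / R2 = (168)² / 68.0 Ω = 415.1 W

415 W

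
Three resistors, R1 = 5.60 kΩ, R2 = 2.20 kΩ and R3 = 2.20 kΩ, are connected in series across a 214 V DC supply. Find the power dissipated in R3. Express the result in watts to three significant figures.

Series elements share the same current, so find I first, then use P = I²R.
R_total = (5.60 + 2.20 + 2.20) kΩ = 10000 Ω
I = V / R_total = 214 / 10000 = 0.02140 A
P_R3 = I² × R3 = (0.02140)² × 2200 = 1.008 W

1.01 W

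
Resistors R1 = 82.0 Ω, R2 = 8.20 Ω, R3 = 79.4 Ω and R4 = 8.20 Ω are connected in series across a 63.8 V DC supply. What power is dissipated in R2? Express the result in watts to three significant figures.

1.06 W

In a series string the same current flows through every resistor — find that current, then P = I²R for the one we want.
R_total = 82.0 + 8.20 + 79.4 + 8.20 = 177.8 Ω
I = V / R_total = 63.8 / 177.8 = 0.3588 A
P_R2 = I² × R2 = (0.3588)² × 8.20 = 1.056 W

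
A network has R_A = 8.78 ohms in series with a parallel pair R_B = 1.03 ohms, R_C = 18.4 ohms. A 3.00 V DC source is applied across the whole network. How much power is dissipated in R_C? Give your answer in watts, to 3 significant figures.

First combine the parallel branches into one equivalent R_p, then R_A + R_p is a series pair.
R_p = (1.03×18.4)/(1.03+18.4) = 0.9754 Ω
R_total = 8.78 + 0.9754 = 9.755 Ω
I = V / R_total = 3.00 / 9.755 = 0.3075 A
Voltage across the parallel pair: V_p = I × R_p = 0.3075 × 0.9754 = 0.3000 V
With V_p across R_C, its power is V_p²/R_C.
P_R_C = (0.3000)² / 18.4 = 0.004890 W

0.00489 W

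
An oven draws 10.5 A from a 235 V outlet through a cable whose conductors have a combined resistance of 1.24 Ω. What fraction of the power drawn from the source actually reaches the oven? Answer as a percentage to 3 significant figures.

The cable carries the full 10.5 A.
P_line = I² R_line = (10.50)² × 1.24 = 136.7 W
P_source = V I = 235 × 10.50 = 2468 W; P_load = 2331 W
η = P_load / P_source = 2331 / 2468 = 0.9446

94.5 %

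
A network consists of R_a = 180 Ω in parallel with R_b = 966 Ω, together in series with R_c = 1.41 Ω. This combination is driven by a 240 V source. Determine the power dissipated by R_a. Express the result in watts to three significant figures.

Reduce the parallel combination to a single R_p; the circuit then becomes R_p in series with the remaining resistor.
R_p = (180×966)/(180+966) = 151.7 Ω
R_total = R_p + 1.41 = 151.7 + 1.41 = 153.1 Ω
I = V / R_total = 240 / 153.1 = 1.567 A
Voltage across the parallel pair: V_p = I × R_p = 1.567 × 151.7 = 237.8 V
Use P = V²/R for R_a with V = V_p.
P_R_a = (237.8)² / 180 = 314.1 W

314 W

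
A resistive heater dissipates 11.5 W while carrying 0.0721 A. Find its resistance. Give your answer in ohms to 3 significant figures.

2210 Ω

The two known quantities fix the third via R = P / I².
R = 11.5 / (0.07210)² = 2212 Ω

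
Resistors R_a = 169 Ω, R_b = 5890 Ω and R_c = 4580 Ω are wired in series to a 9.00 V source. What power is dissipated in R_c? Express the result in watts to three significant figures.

0.00328 W

Series elements share the same current, so find I first, then use P = I²R.
R_total = 169 + 5890 + 4580 = 10640 Ω
I = V / R_total = 9.00 / 10640 = 0.0008459 A
P_R_c = I² × R_c = (0.0008459)² × 4580 = 0.003278 W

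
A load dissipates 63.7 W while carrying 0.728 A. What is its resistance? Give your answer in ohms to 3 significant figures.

The two known quantities fix the third via R = P / I².
R = 63.7 / (0.7280)² = 120.2 Ω

120 Ω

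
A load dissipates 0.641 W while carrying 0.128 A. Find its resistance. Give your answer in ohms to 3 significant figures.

39.1 Ω

Inverting the appropriate power form: R = P / I².
R = 0.641 / (0.1280)² = 39.12 Ω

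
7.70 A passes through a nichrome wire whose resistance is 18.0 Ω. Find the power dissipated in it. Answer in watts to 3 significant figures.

1070 W

Current and resistance are given, so P = I²R is the direct form.
P = (7.700 A)² × 18.0 Ω = 1067 W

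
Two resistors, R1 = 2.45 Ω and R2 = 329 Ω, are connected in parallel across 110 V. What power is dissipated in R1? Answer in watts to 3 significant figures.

4940 W

Parallel branches share the same voltage; P = V²/R gives the branch power in one step.
P_R1 = V² / R1 = (110)² / 2.45 Ω = 4939 W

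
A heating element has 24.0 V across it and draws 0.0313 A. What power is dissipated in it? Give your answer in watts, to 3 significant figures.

0.751 W

V and I are known directly — P = V I, no intermediate step needed.
P = 24.0 V × 0.03130 A = 0.7512 W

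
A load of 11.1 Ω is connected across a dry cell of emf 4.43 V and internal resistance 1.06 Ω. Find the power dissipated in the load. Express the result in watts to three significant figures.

1.47 W

Load and internal resistance form a series loop — compute the loop current, then the load power via I²R.
I = ε / (r + R) = 4.43 / (1.06 + 11.1) = 0.3643 A
P_load = I² R = (0.3643)² × 11.1 = 1.473 W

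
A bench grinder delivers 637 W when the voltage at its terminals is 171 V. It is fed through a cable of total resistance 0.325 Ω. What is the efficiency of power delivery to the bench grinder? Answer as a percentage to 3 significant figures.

I = P / V = 637 / 171 = 3.725 A through the cable.
P_line = I² R_line = (3.725)² × 0.325 = 4.510 W
P_source = P_load + P_line = 637.0 + 4.510 = 641.5 W
η = P_load / P_source = 637.0 / 641.5 = 0.9930

99.3 %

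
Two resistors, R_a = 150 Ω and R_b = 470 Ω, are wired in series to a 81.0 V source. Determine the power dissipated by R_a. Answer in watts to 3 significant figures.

2.56 W

Series elements share the same current, so find I first, then use P = I²R.
R_total = 150 + 470 = 620.0 Ω
I = V / R_total = 81.0 / 620.0 = 0.1306 A
P_R_a = I² × R_a = (0.1306)² × 150 = 2.560 W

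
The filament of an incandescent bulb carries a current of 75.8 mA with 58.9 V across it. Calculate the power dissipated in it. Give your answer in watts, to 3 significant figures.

4.46 W

V and I are known directly — P = V I, no intermediate step needed.
P = 58.9 V × 0.07580 A = 4.465 W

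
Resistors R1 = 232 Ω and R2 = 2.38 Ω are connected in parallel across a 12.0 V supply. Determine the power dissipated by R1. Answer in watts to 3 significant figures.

The supply voltage appears across each parallel branch — just use P = V²/R1.
P_R1 = V² / R1 = (12.0)² / 232 Ω = 0.6207 W

0.621 W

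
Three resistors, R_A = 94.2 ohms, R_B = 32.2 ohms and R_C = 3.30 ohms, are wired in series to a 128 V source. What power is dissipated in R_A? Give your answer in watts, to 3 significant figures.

Series elements share the same current, so find I first, then use P = I²R.
R_total = 94.2 + 32.2 + 3.30 = 129.7 Ω
I = V / R_total = 128 / 129.7 = 0.9869 A
P_R_A = I² × R_A = (0.9869)² × 94.2 = 91.75 W

91.7 W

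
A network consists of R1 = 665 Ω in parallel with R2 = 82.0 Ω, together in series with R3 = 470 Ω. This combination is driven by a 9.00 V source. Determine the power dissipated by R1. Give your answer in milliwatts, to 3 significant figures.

First find R_p for the parallel pair, then treat R_p + R3 as a series loop.
R_p = (665×82.0)/(665+82.0) = 73.00 Ω
R_total = R_p + 470 = 73.00 + 470 = 543.0 Ω
I = V / R_total = 9.00 / 543.0 = 0.01657 A
Voltage across the parallel pair: V_p = I × R_p = 0.01657 × 73.00 = 1.210 V
R1 sits across V_p; its power is V_p²/R.
P_R1 = (1.210)² / 665 = 0.002201 W

2.20 mW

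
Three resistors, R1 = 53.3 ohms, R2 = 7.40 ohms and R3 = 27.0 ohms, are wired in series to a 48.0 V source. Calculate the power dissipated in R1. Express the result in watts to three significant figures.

16.0 W

The current is common to all series resistors; compute it, then apply P = I²R for the target.
R_total = 53.3 + 7.40 + 27.0 = 87.70 Ω
I = V / R_total = 48.0 / 87.70 = 0.5473 A
P_R1 = I² × R1 = (0.5473)² × 53.3 = 15.97 W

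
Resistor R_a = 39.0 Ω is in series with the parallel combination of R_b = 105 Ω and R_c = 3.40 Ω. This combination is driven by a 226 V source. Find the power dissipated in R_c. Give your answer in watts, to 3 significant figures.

First combine the parallel branches into one equivalent R_p, then R_a + R_p is a series pair.
R_p = (105×3.40)/(105+3.40) = 3.293 Ω
R_total = 39.0 + 3.293 = 42.29 Ω
I = V / R_total = 226 / 42.29 = 5.344 A
Voltage across the parallel pair: V_p = I × R_p = 5.344 × 3.293 = 17.60 V
R_c sees V_p directly, so P = V_p² / R_c.
P_R_c = (17.60)² / 3.40 = 91.09 W

91.1 W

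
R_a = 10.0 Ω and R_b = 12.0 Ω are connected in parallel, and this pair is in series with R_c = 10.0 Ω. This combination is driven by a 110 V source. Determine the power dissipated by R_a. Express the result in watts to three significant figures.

Reduce the parallel combination to a single R_p; the circuit then becomes R_p in series with the remaining resistor.
R_p = (10.0×12.0)/(10.0+12.0) = 5.455 Ω
R_total = R_p + 10.0 = 5.455 + 10.0 = 15.45 Ω
I = V / R_total = 110 / 15.45 = 7.118 A
Voltage across the parallel pair: V_p = I × R_p = 7.118 × 5.455 = 38.82 V
R_a sits across V_p; its power is V_p²/R.
P_R_a = (38.82)² / 10.0 = 150.7 W

151 W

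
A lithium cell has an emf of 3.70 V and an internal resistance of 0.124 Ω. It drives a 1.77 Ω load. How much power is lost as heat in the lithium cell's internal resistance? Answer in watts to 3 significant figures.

0.473 W

The source's internal resistance is just another series element carrying I; its dissipation is I²r.
I = ε / (r + R) = 3.70 / (0.124 + 1.77) = 1.954 A
P_int = I² r = (1.954)² × 0.124 = 0.4732 W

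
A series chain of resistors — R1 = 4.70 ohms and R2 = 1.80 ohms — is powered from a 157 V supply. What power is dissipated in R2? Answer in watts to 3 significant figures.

Every series element carries the same I. Get I from the total resistance, then P = I² × R2.
R_total = 4.70 + 1.80 = 6.500 Ω
I = V / R_total = 157 / 6.500 = 24.15 A
P_R2 = I² × R2 = (24.15)² × 1.80 = 1050 W

1050 W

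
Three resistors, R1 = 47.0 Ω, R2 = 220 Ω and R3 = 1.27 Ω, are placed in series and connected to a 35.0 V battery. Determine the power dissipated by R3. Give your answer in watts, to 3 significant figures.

0.0216 W

The current is common to all series resistors; compute it, then apply P = I²R for the target.
R_total = 47.0 + 220 + 1.27 = 268.3 Ω
I = V / R_total = 35.0 / 268.3 = 0.1305 A
P_R3 = I² × R3 = (0.1305)² × 1.27 = 0.02162 W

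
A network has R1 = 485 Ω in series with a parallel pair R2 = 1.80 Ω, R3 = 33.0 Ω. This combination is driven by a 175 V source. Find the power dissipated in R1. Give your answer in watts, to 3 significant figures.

62.7 W

Reduce the parallel pair to R_p first; the network is then a simple series string.
R_p = (1.80×33.0)/(1.80+33.0) = 1.707 Ω
R_total = 485 + 1.707 = 486.7 Ω
I = V / R_total = 175 / 486.7 = 0.3596 A
R1 carries the full series current, so P = I²R.
P_R1 = (0.3596)² × 485 = 62.70 W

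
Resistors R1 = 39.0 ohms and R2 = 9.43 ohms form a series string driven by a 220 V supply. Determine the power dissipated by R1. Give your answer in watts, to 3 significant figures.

805 W

In a series string the same current flows through every resistor — find that current, then P = I²R for the one we want.
R_total = 39.0 + 9.43 = 48.43 Ω
I = V / R_total = 220 / 48.43 = 4.543 A
P_R1 = I² × R1 = (4.543)² × 39.0 = 804.8 W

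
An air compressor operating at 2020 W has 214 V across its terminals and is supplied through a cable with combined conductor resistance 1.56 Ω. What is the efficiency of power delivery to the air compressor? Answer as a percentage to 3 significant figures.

93.6 %

I = P / V = 2020 / 214 = 9.439 A through the cable.
P_line = I² R_line = (9.439)² × 1.56 = 139.0 W
P_source = P_load + P_line = 2020 + 139.0 = 2159 W
η = P_load / P_source = 2020 / 2159 = 0.9356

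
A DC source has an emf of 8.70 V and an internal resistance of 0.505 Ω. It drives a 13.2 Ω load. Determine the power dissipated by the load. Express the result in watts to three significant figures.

Find the circuit current first, then P = I²R for the load (series elements share I).
I = ε / (r + R) = 8.70 / (0.505 + 13.2) = 0.6348 A
P_load = I² R = (0.6348)² × 13.2 = 5.319 W

5.32 W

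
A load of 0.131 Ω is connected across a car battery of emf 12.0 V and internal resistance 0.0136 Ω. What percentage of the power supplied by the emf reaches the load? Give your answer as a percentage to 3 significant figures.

η = P_load/(P_load+P_int) = I²R/(I²R+I²r) = R/(R+r) — the I² cancels for series elements.
η = R / (R + r) = 0.131 / (0.131 + 0.0136) = 0.9059

90.6 %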